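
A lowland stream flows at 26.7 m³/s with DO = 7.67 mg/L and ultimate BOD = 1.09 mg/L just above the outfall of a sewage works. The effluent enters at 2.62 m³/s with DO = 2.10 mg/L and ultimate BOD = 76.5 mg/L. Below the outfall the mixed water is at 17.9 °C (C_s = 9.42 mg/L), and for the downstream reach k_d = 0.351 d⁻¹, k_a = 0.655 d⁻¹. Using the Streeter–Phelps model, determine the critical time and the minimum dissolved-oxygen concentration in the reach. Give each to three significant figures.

Mixed DO = (26.7×7.67 + 2.62×2.10)/(26.7+2.62) = 210.3/29.32 = 7.172 mg/L.
Mixed L₀ = (26.7×1.09 + 2.62×76.5)/(29.32) = 229.5/29.32 = 7.829 mg/L.
Initial deficit D₀ = C_s − DO₀ = 9.42 − 7.172 = 2.248 mg/L.
t_c = (1/0.3040) ln[(0.655/0.351)(1 − 2.248×0.3040/(0.351×7.829))] = 3.289 × ln(1.402) = 1.112 d.
D_c = (0.351/0.655) × 7.829 × e^(−0.351×1.112) = 0.5359 × 7.829 × 0.6769 = 2.840 mg/L.
Minimum DO = 9.42 − 2.840 = 6.580 mg/L.

t_c ≈ 1.11 d; minimum DO ≈ 6.58 mg/L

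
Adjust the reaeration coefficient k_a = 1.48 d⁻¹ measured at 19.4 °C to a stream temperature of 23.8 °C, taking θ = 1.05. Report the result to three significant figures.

k_a(T₂) = k_a(T₁) · θ^(T₂−T₁) = 1.48 × 1.05^(23.8−19.4)
= 1.48 × 1.05^4.40 = 1.48 × 1.239 = 1.834 d⁻¹.

k_a ≈ 1.83 d⁻¹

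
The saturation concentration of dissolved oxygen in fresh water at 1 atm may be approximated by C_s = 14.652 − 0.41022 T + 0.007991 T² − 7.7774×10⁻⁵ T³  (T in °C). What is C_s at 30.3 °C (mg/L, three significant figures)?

C_s ≈ 7.40 mg/L

C_s = 14.652 − 0.41022×30.3 + 0.007991×30.3² − 7.7774×10⁻⁵×30.3³ = 7.395 mg/L.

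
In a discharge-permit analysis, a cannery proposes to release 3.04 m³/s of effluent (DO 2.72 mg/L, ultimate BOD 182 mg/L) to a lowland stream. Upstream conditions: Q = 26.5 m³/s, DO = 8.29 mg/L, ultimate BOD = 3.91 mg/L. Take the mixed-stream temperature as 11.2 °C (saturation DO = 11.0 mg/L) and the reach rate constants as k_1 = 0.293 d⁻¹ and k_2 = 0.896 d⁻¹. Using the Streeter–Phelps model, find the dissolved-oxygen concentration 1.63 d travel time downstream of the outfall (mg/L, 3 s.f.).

Mixed DO = (26.5×8.29 + 3.04×2.72)/(26.5+3.04) = 228.0/29.54 = 7.717 mg/L.
Mixed L₀ = (26.5×3.91 + 3.04×182)/(29.54) = 656.9/29.54 = 22.24 mg/L.
Initial deficit D₀ = C_s − DO₀ = 11.0 − 7.717 = 3.283 mg/L.
D(1.63) = [0.293×22.24/(0.896−0.293)](e^(−0.293×1.63) − e^(−0.896×1.63)) + 3.283 e^(−0.896×1.63)
= 10.81 × (0.6203 − 0.2321) + 3.283 × 0.2321 = 4.956 mg/L.
DO = 11.0 − 4.956 = 6.044 mg/L.

DO ≈ 6.04 mg/L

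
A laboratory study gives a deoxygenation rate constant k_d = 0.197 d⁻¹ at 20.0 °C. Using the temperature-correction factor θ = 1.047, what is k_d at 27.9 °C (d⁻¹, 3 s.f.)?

k_d(T₂) = k_d(T₁) · θ^(T₂−T₁) = 0.197 × 1.047^(27.9−20.0)
= 0.197 × 1.047^7.90 = 0.197 × 1.437 = 0.2832 d⁻¹.

k_d ≈ 0.283 d⁻¹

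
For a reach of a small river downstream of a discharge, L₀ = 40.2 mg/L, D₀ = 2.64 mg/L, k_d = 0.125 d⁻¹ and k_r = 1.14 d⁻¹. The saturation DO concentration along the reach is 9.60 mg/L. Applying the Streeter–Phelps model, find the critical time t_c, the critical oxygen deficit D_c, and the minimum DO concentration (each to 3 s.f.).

With k_r/k_d = 9.120 and 1 − D₀(k_r−k_d)/(k_d L₀) = 0.4667,
t_c = ln(9.120 × 0.4667) / (1.14 − 0.125) = ln(4.257) / 1.015 = 1.449/1.015 = 1.427 d.
L(t_c) = L₀ e^(−k_d t_c) = 40.2 × 0.8366 = 33.63 mg/L, and at the critical point k_r D_c = k_d L, so D_c = (0.125/1.14) × 33.63 = 3.688 mg/L.
Minimum DO = C_s − D_c = 9.60 − 3.688 = 5.912 mg/L.

t_c ≈ 1.43 d; D_c ≈ 3.69 mg/L; min DO ≈ 5.91 mg/L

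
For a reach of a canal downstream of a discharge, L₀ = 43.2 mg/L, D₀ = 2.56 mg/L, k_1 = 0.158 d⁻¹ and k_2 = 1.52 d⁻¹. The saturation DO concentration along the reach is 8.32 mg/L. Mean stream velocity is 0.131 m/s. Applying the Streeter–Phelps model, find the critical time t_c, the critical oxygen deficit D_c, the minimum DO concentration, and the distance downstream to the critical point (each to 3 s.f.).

t_c ≈ 1.14 d; D_c ≈ 3.75 mg/L; min DO ≈ 4.57 mg/L; x_c ≈ 12.9 km

t_c = [1/(k_2−k_1)] ln[(k_2/k_1)(1 − D₀(k_2−k_1)/(k_1 L₀))]
= [1/(1.52−0.158)] ln[(1.52/0.158)(1 − 2.56×1.362/(0.158×43.2))]
= (1/1.362) ln[9.620 × 0.4892] = 0.7342 × ln(4.706) = 0.7342 × 1.549 = 1.137 d.
L(t_c) = L₀ e^(−k_1 t_c) = 43.2 × 0.8355 = 36.10 mg/L, and at the critical point k_2 D_c = k_1 L, so D_c = (0.158/1.52) × 36.10 = 3.752 mg/L.
Minimum DO = C_s − D_c = 8.32 − 3.752 = 4.568 mg/L.
x_c = v t_c = 0.131 m/s × 1.137 d × 86400 s/d = 12870 m ≈ 12.9 km.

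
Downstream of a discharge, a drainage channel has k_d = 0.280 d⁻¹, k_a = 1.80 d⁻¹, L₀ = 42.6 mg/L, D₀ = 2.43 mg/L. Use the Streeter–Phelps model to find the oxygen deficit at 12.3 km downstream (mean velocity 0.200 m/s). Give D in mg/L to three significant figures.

D ≈ 4.92 mg/L

Travel time t = x/v = 12.3 km / (0.200 m/s) = 12300 m / 0.200 m/s = 61500 s = 0.7118 d.
k_d L₀/(k_a−k_d) = 0.280×42.6/(1.80−0.280) = 11.93/1.520 = 7.847 mg/L.
e^(−k_d t) = e^(−0.280×0.7118) = 0.8193; e^(−k_a t) = e^(−1.80×0.7118) = 0.2777.
D = 7.847 × (0.8193 − 0.2777) + 2.43 × 0.2777 = 4.250 + 0.6748 = 4.925 mg/L.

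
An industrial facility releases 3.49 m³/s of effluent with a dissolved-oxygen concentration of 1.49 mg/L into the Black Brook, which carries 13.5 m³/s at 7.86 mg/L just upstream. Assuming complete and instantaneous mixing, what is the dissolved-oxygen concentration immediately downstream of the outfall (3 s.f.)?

6.55 mg/L

Flow-weighted mixing: C = (Q_r C_r + Q_w C_w)/(Q_r + Q_w)
= (13.5×7.86 + 3.49×1.49)/(13.5 + 3.49) = 111.3/16.99 = 6.552 mg/L.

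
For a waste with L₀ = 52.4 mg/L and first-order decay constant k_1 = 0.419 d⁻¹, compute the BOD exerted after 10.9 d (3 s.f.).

y ≈ 51.9 mg/L

y_t = L₀(1 − e^(−k_1 t)) = 52.4 × (1 − e^(−0.419×10.9))
= 52.4 × (1 − 0.01039) = 52.4 × 0.9896 = 51.86 mg/L.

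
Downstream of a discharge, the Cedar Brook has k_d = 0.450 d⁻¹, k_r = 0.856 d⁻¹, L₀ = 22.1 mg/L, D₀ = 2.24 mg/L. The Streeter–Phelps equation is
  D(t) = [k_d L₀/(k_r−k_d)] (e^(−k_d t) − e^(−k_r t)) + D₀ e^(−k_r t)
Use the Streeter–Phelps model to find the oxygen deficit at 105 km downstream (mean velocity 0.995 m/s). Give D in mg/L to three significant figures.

D ≈ 6.31 mg/L

Travel time t = x/v = 105 km / (0.995 m/s) = 105000 m / 0.995 m/s = 105500 s = 1.221 d.
k_d L₀/(k_r−k_d) = 0.450×22.1/(0.856−0.450) = 9.945/0.4060 = 24.50 mg/L.
e^(−k_d t) = e^(−0.450×1.221) = 0.5772; e^(−k_r t) = e^(−0.856×1.221) = 0.3515.
D = 24.50 × (0.5772 − 0.3515) + 2.24 × 0.3515 = 5.527 + 0.7874 = 6.315 mg/L.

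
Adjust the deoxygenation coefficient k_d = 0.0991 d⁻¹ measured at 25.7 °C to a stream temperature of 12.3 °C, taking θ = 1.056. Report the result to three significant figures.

k_d ≈ 0.0478 d⁻¹

k_d(T₂) = k_d(T₁) · θ^(T₂−T₁) = 0.0991 × 1.056^(12.3−25.7)
= 0.0991 × 1.056^-13.4 = 0.0991 × 0.4818 = 0.04775 d⁻¹.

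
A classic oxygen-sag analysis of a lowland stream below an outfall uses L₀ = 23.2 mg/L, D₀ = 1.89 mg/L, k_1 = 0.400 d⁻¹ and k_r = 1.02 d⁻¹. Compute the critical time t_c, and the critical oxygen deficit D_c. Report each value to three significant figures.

t_c ≈ 1.29 d; D_c ≈ 5.43 mg/L

t_c = [1/(k_r−k_1)] ln[(k_r/k_1)(1 − D₀(k_r−k_1)/(k_1 L₀))]
= [1/(1.02−0.400)] ln[(1.02/0.400)(1 − 1.89×0.6200/(0.400×23.2))]
= (1/0.6200) ln[2.550 × 0.8737] = 1.613 × ln(2.228) = 1.613 × 0.8011 = 1.292 d.
L(t_c) = L₀ e^(−k_1 t_c) = 23.2 × 0.5964 = 13.84 mg/L, and at the critical point k_r D_c = k_1 L, so D_c = (0.400/1.02) × 13.84 = 5.426 mg/L.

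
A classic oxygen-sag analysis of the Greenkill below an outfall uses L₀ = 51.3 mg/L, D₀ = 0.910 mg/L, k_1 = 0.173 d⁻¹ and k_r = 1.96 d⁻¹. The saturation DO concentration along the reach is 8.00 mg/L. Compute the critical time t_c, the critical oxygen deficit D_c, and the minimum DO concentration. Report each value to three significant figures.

At the critical point dD/dt = 0, so k_1 L₀ e^(−k_1 t) = k_r D. Substituting D(t) from the Streeter–Phelps equation and solving for t gives
t_c = ln[(k_r/k_1)(1 − D₀(k_r−k_1)/(k_1 L₀))] / (k_r−k_1).
Here k_r−k_1 = 1.787 d⁻¹ and 1 − D₀(k_r−k_1)/(k_1 L₀) = 1 − 0.910×1.787/(0.173×51.3) = 0.8168, so
t_c = ln(11.33 × 0.8168) / 1.787 = 2.225 / 1.787 = 1.245 d.
L(t_c) = L₀ e^(−k_1 t_c) = 51.3 × 0.8062 = 41.36 mg/L, and at the critical point k_r D_c = k_1 L, so D_c = (0.173/1.96) × 41.36 = 3.651 mg/L.
Minimum DO = C_s − D_c = 8.00 − 3.651 = 4.349 mg/L.

t_c ≈ 1.25 d; D_c ≈ 3.65 mg/L; min DO ≈ 4.35 mg/L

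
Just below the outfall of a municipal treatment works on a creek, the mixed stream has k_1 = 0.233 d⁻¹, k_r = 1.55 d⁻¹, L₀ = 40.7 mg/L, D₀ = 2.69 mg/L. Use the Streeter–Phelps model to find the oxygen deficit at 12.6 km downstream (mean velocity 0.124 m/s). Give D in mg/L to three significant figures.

Travel time t = x/v = 12.6 km / (0.124 m/s) = 12600 m / 0.124 m/s = 101600 s = 1.176 d.
k_1 L₀/(k_r−k_1) = 0.233×40.7/(1.55−0.233) = 9.483/1.317 = 7.201 mg/L.
e^(−k_1 t) = e^(−0.233×1.176) = 0.7603; e^(−k_r t) = e^(−1.55×1.176) = 0.1616.
D = 7.201 × (0.7603 − 0.1616) + 2.69 × 0.1616 = 4.311 + 0.4346 = 4.746 mg/L.

D ≈ 4.75 mg/L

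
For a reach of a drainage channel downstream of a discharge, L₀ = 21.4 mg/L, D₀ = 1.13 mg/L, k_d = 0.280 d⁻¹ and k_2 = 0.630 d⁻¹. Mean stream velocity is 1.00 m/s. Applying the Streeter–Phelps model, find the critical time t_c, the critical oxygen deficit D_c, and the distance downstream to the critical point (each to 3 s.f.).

At the critical point dD/dt = 0, so k_d L₀ e^(−k_d t) = k_2 D. Substituting D(t) from the Streeter–Phelps equation and solving for t gives
t_c = ln[(k_2/k_d)(1 − D₀(k_2−k_d)/(k_d L₀))] / (k_2−k_d).
Here k_2−k_d = 0.3500 d⁻¹ and 1 − D₀(k_2−k_d)/(k_d L₀) = 1 − 1.13×0.3500/(0.280×21.4) = 0.9340, so
t_c = ln(2.250 × 0.9340) / 0.3500 = 0.7426 / 0.3500 = 2.122 d.
D_c = (k_d/k_2) L₀ e^(−k_d t_c) = (0.280/0.630) × 21.4 × e^(−0.280×2.122) = 0.4444 × 21.4 × 0.5520 = 5.251 mg/L.
x_c = v t_c = 1.00 m/s × 2.122 d × 86400 s/d = 183300 m ≈ 183 km.

t_c ≈ 2.12 d; D_c ≈ 5.25 mg/L; x_c ≈ 183 km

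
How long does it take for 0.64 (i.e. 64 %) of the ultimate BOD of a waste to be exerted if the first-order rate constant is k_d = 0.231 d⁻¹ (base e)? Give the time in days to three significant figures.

t ≈ 4.42 d

y/L₀ = 1 − e^(−k_d t) = 0.64 ⇒ e^(−k_d t) = 0.360
t = −ln(0.360) / 0.231 = 1.022 / 0.231 = 4.423 d.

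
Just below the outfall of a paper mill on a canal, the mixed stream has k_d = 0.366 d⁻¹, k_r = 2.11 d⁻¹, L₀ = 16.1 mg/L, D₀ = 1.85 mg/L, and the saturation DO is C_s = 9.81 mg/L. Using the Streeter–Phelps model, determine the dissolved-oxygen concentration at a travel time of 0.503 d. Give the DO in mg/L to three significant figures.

DO ≈ 7.53 mg/L

k_d L₀/(k_r−k_d) = 0.366×16.1/(2.11−0.366) = 5.893/1.744 = 3.379 mg/L.
e^(−k_d t) = e^(−0.366×0.5030) = 0.8319; e^(−k_r t) = e^(−2.11×0.5030) = 0.3460.
D = 3.379 × (0.8319 − 0.3460) + 1.85 × 0.3460 = 1.642 + 0.6401 = 2.282 mg/L.
DO = C_s − D = 9.81 − 2.282 = 7.528 mg/L.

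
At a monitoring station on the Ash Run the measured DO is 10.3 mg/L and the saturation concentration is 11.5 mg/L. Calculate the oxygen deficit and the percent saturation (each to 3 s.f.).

D ≈ 1.20 mg/L; 89.6 % saturation

D = C_s − C = 11.5 − 10.3 = 1.20 mg/L.
% saturation = 10.3/11.5 × 100 = 89.6 %.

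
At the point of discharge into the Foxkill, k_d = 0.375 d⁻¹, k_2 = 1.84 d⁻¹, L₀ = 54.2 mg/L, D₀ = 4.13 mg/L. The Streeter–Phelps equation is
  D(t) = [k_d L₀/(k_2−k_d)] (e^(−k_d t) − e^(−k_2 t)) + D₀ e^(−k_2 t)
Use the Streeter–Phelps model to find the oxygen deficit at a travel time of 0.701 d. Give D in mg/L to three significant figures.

k_d L₀/(k_2−k_d) = 0.375×54.2/(1.84−0.375) = 20.33/1.465 = 13.87 mg/L.
e^(−k_d t) = e^(−0.375×0.7010) = 0.7688; e^(−k_2 t) = e^(−1.84×0.7010) = 0.2753.
D = 13.87 × (0.7688 − 0.2753) + 4.13 × 0.2753 = 6.847 + 1.137 = 7.984 mg/L.

D ≈ 7.98 mg/L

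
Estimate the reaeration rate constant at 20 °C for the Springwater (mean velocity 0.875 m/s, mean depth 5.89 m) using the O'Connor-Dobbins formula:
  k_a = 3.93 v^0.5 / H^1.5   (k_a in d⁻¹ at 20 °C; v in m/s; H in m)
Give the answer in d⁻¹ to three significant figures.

k_a ≈ 0.257 d⁻¹

k_a = 3.93 × 0.875^0.5 / 5.89^1.5 = 3.93 × 0.9354 / 14.29 = 0.2572 d⁻¹.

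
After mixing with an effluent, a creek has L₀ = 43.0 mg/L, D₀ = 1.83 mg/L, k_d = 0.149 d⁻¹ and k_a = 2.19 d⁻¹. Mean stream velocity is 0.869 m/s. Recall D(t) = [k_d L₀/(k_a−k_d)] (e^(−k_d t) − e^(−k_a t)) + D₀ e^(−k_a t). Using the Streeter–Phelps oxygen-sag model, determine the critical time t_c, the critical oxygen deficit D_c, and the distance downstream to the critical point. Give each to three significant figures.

At the critical point dD/dt = 0, so k_d L₀ e^(−k_d t) = k_a D. Substituting D(t) from the Streeter–Phelps equation and solving for t gives
t_c = ln[(k_a/k_d)(1 − D₀(k_a−k_d)/(k_d L₀))] / (k_a−k_d).
Here k_a−k_d = 2.041 d⁻¹ and 1 − D₀(k_a−k_d)/(k_d L₀) = 1 − 1.83×2.041/(0.149×43.0) = 0.4170, so
t_c = ln(14.70 × 0.4170) / 2.041 = 1.813 / 2.041 = 0.8884 d.
L(t_c) = L₀ e^(−k_d t_c) = 43.0 × 0.8760 = 37.67 mg/L, and at the critical point k_a D_c = k_d L, so D_c = (0.149/2.19) × 37.67 = 2.563 mg/L.
x_c = v t_c = 0.869 m/s × 0.8884 d × 86400 s/d = 66700 m ≈ 66.7 km.

t_c ≈ 0.888 d; D_c ≈ 2.56 mg/L; x_c ≈ 66.7 km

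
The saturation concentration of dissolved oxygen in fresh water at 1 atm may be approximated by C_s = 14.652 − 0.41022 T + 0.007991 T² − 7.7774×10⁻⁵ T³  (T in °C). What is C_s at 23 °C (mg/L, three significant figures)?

C_s = 14.652 − 0.41022×23 + 0.007991×23² − 7.7774×10⁻⁵×23³ = 8.498 mg/L.

C_s ≈ 8.50 mg/L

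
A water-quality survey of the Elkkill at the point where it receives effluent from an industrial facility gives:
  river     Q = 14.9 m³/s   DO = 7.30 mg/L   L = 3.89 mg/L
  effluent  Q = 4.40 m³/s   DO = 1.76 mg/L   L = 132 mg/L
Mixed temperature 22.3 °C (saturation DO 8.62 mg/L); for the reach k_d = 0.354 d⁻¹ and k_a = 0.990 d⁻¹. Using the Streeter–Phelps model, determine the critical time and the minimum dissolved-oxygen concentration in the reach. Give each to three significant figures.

t_c ≈ 1.38 d; minimum DO ≈ 1.36 mg/L

Mixed DO = (14.9×7.30 + 4.40×1.76)/(14.9+4.40) = 116.5/19.30 = 6.037 mg/L.
Mixed L₀ = (14.9×3.89 + 4.40×132)/(19.30) = 638.8/19.30 = 33.10 mg/L.
Initial deficit D₀ = C_s − DO₀ = 8.62 − 6.037 = 2.583 mg/L.
t_c = (1/0.6360) ln[(0.990/0.354)(1 − 2.583×0.6360/(0.354×33.10))] = 1.572 × ln(2.404) = 1.379 d.
D_c = (0.354/0.990) × 33.10 × e^(−0.354×1.379) = 0.3576 × 33.10 × 0.6137 = 7.262 mg/L.
Minimum DO = 8.62 − 7.262 = 1.358 mg/L.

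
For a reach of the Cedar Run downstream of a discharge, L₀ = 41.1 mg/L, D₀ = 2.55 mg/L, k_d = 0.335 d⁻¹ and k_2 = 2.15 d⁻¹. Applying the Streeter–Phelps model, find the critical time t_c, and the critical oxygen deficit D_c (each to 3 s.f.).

t_c ≈ 0.799 d; D_c ≈ 4.90 mg/L

At the critical point dD/dt = 0, so k_d L₀ e^(−k_d t) = k_2 D. Substituting D(t) from the Streeter–Phelps equation and solving for t gives
t_c = ln[(k_2/k_d)(1 − D₀(k_2−k_d)/(k_d L₀))] / (k_2−k_d).
Here k_2−k_d = 1.815 d⁻¹ and 1 − D₀(k_2−k_d)/(k_d L₀) = 1 − 2.55×1.815/(0.335×41.1) = 0.6639, so
t_c = ln(6.418 × 0.6639) / 1.815 = 1.449 / 1.815 = 0.7986 d.
L(t_c) = L₀ e^(−k_d t_c) = 41.1 × 0.7653 = 31.45 mg/L, and at the critical point k_2 D_c = k_d L, so D_c = (0.335/2.15) × 31.45 = 4.901 mg/L.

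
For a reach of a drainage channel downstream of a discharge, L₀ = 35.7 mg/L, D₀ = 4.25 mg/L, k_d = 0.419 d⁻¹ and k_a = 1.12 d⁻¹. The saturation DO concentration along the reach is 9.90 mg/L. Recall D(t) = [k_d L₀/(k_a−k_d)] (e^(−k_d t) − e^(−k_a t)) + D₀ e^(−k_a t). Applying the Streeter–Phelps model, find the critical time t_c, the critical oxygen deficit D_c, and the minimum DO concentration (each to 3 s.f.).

t_c ≈ 1.09 d; D_c ≈ 8.47 mg/L; min DO ≈ 1.43 mg/L

At the critical point dD/dt = 0, so k_d L₀ e^(−k_d t) = k_a D. Substituting D(t) from the Streeter–Phelps equation and solving for t gives
t_c = ln[(k_a/k_d)(1 − D₀(k_a−k_d)/(k_d L₀))] / (k_a−k_d).
Here k_a−k_d = 0.7010 d⁻¹ and 1 − D₀(k_a−k_d)/(k_d L₀) = 1 − 4.25×0.7010/(0.419×35.7) = 0.8008, so
t_c = ln(2.673 × 0.8008) / 0.7010 = 0.7611 / 0.7010 = 1.086 d.
D_c = (k_d/k_a) L₀ e^(−k_d t_c) = (0.419/1.12) × 35.7 × e^(−0.419×1.086) = 0.3741 × 35.7 × 0.6345 = 8.474 mg/L.
Minimum DO = C_s − D_c = 9.90 − 8.474 = 1.426 mg/L.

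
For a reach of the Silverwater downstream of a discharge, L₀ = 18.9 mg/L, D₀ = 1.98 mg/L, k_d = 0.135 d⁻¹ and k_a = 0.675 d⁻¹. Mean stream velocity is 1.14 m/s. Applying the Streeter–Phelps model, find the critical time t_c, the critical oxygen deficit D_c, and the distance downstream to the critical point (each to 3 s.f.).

At the critical point dD/dt = 0, so k_d L₀ e^(−k_d t) = k_a D. Substituting D(t) from the Streeter–Phelps equation and solving for t gives
t_c = ln[(k_a/k_d)(1 − D₀(k_a−k_d)/(k_d L₀))] / (k_a−k_d).
Here k_a−k_d = 0.5400 d⁻¹ and 1 − D₀(k_a−k_d)/(k_d L₀) = 1 − 1.98×0.5400/(0.135×18.9) = 0.5810, so
t_c = ln(5.000 × 0.5810) / 0.5400 = 1.066 / 0.5400 = 1.975 d.
D_c = (k_d/k_a) L₀ e^(−k_d t_c) = (0.135/0.675) × 18.9 × e^(−0.135×1.975) = 0.2000 × 18.9 × 0.7660 = 2.895 mg/L.
x_c = v t_c = 1.14 m/s × 1.975 d × 86400 s/d = 194500 m ≈ 195 km.

t_c ≈ 1.97 d; D_c ≈ 2.90 mg/L; x_c ≈ 195 km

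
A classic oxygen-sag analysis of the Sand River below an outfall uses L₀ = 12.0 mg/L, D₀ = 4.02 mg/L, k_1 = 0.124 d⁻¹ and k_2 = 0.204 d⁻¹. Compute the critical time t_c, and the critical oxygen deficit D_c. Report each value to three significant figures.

t_c ≈ 3.18 d; D_c ≈ 4.92 mg/L

With k_2/k_1 = 1.645 and 1 − D₀(k_2−k_1)/(k_1 L₀) = 0.7839,
t_c = ln(1.645 × 0.7839) / (0.204 − 0.124) = ln(1.290) / 0.08000 = 0.2543/0.08000 = 3.179 d.
L(t_c) = L₀ e^(−k_1 t_c) = 12.0 × 0.6742 = 8.091 mg/L, and at the critical point k_2 D_c = k_1 L, so D_c = (0.124/0.204) × 8.091 = 4.918 mg/L.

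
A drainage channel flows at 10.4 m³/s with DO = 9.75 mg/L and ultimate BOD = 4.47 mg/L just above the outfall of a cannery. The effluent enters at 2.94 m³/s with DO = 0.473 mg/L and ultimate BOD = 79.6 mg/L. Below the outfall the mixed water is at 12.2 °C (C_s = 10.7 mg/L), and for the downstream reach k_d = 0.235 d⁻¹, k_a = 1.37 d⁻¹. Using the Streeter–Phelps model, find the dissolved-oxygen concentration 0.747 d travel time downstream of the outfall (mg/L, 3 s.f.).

Mixed DO = (10.4×9.75 + 2.94×0.473)/(10.4+2.94) = 102.8/13.34 = 7.705 mg/L.
Mixed L₀ = (10.4×4.47 + 2.94×79.6)/(13.34) = 280.5/13.34 = 21.03 mg/L.
Initial deficit D₀ = C_s − DO₀ = 10.7 − 7.705 = 2.995 mg/L.
D(0.747) = [0.235×21.03/(1.37−0.235)](e^(−0.235×0.747) − e^(−1.37×0.747)) + 2.995 e^(−1.37×0.747)
= 4.354 × (0.8390 − 0.3594) + 2.995 × 0.3594 = 3.164 mg/L.
DO = 10.7 − 3.164 = 7.536 mg/L.

DO ≈ 7.54 mg/L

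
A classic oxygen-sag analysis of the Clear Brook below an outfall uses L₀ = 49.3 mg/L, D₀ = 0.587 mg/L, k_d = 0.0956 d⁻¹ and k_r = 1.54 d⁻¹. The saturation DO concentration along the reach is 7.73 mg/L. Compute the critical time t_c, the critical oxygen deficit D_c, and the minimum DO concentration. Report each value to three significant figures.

At the critical point dD/dt = 0, so k_d L₀ e^(−k_d t) = k_r D. Substituting D(t) from the Streeter–Phelps equation and solving for t gives
t_c = ln[(k_r/k_d)(1 − D₀(k_r−k_d)/(k_d L₀))] / (k_r−k_d).
Here k_r−k_d = 1.444 d⁻¹ and 1 − D₀(k_r−k_d)/(k_d L₀) = 1 − 0.587×1.444/(0.0956×49.3) = 0.8201, so
t_c = ln(16.11 × 0.8201) / 1.444 = 2.581 / 1.444 = 1.787 d.
D_c = (k_d/k_r) L₀ e^(−k_d t_c) = (0.0956/1.54) × 49.3 × e^(−0.0956×1.787) = 0.06208 × 49.3 × 0.8430 = 2.580 mg/L.
Minimum DO = C_s − D_c = 7.73 − 2.580 = 5.150 mg/L.

t_c ≈ 1.79 d; D_c ≈ 2.58 mg/L; min DO ≈ 5.15 mg/L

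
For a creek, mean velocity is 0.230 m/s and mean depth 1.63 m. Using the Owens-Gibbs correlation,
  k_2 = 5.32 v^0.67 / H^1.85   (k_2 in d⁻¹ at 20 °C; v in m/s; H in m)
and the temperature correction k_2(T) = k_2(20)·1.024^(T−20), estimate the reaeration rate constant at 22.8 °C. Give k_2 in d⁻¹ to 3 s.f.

k_2(20) = 5.32 × 0.230^0.67 / 1.63^1.85 = 5.32 × 0.3736 / 2.469 = 0.8049 d⁻¹.
k_2(22.8) = 0.8049 × 1.024^(22.8−20) = 0.8049 × 1.069 = 0.8601 d⁻¹.

k_2 ≈ 0.860 d⁻¹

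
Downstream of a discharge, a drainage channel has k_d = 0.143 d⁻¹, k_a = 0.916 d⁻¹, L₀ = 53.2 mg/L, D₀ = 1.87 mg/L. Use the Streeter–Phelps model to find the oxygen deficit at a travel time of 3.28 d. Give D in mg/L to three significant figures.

k_d L₀/(k_a−k_d) = 0.143×53.2/(0.916−0.143) = 7.608/0.7730 = 9.842 mg/L.
e^(−k_d t) = e^(−0.143×3.280) = 0.6256; e^(−k_a t) = e^(−0.916×3.280) = 0.04956.
D = 9.842 × (0.6256 − 0.04956) + 1.87 × 0.04956 = 5.669 + 0.09269 = 5.762 mg/L.

D ≈ 5.76 mg/L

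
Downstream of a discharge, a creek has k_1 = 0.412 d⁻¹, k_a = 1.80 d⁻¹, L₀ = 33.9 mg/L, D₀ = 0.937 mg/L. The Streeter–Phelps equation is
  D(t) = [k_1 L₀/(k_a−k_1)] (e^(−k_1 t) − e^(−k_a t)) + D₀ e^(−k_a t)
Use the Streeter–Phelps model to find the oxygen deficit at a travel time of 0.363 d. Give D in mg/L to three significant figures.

k_1 L₀/(k_a−k_1) = 0.412×33.9/(1.80−0.412) = 13.97/1.388 = 10.06 mg/L.
e^(−k_1 t) = e^(−0.412×0.3630) = 0.8611; e^(−k_a t) = e^(−1.80×0.3630) = 0.5203.
D = 10.06 × (0.8611 − 0.5203) + 0.937 × 0.5203 = 3.429 + 0.4875 = 3.917 mg/L.

D ≈ 3.92 mg/L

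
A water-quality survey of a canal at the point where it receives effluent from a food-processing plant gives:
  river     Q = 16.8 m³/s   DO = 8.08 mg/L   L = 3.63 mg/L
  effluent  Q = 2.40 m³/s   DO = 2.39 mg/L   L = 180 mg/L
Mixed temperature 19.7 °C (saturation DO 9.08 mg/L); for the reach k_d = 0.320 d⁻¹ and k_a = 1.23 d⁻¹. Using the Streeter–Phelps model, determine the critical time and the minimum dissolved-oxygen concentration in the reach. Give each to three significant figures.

t_c ≈ 1.25 d; minimum DO ≈ 4.60 mg/L

Mixed DO = (16.8×8.08 + 2.40×2.39)/(16.8+2.40) = 141.5/19.20 = 7.369 mg/L.
Mixed L₀ = (16.8×3.63 + 2.40×180)/(19.20) = 493.0/19.20 = 25.68 mg/L.
Initial deficit D₀ = C_s − DO₀ = 9.08 − 7.369 = 1.711 mg/L.
t_c = (1/0.9100) ln[(1.23/0.320)(1 − 1.711×0.9100/(0.320×25.68))] = 1.099 × ln(3.115) = 1.249 d.
D_c = (0.320/1.23) × 25.68 × e^(−0.320×1.249) = 0.2602 × 25.68 × 0.6706 = 4.480 mg/L.
Minimum DO = 9.08 − 4.480 = 4.600 mg/L.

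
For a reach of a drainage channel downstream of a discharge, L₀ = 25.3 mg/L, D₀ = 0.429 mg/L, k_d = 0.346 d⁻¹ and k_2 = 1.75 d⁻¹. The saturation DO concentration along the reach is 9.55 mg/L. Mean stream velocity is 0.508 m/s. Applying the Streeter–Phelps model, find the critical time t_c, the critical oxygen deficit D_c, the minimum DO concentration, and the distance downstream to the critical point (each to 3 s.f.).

At the critical point dD/dt = 0, so k_d L₀ e^(−k_d t) = k_2 D. Substituting D(t) from the Streeter–Phelps equation and solving for t gives
t_c = ln[(k_2/k_d)(1 − D₀(k_2−k_d)/(k_d L₀))] / (k_2−k_d).
Here k_2−k_d = 1.404 d⁻¹ and 1 − D₀(k_2−k_d)/(k_d L₀) = 1 − 0.429×1.404/(0.346×25.3) = 0.9312, so
t_c = ln(5.058 × 0.9312) / 1.404 = 1.550 / 1.404 = 1.104 d.
D_c = (k_d/k_2) L₀ e^(−k_d t_c) = (0.346/1.75) × 25.3 × e^(−0.346×1.104) = 0.1977 × 25.3 × 0.6826 = 3.414 mg/L.
Minimum DO = C_s − D_c = 9.55 − 3.414 = 6.136 mg/L.
x_c = v t_c = 0.508 m/s × 1.104 d × 86400 s/d = 48440 m ≈ 48.4 km.

t_c ≈ 1.10 d; D_c ≈ 3.41 mg/L; min DO ≈ 6.14 mg/L; x_c ≈ 48.4 km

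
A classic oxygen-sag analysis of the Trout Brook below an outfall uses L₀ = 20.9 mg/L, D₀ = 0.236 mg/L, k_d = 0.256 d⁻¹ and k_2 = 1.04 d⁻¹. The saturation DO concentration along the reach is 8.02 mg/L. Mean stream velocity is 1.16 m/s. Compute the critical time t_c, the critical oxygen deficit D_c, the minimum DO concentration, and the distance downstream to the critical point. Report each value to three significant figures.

At the critical point dD/dt = 0, so k_d L₀ e^(−k_d t) = k_2 D. Substituting D(t) from the Streeter–Phelps equation and solving for t gives
t_c = ln[(k_2/k_d)(1 − D₀(k_2−k_d)/(k_d L₀))] / (k_2−k_d).
Here k_2−k_d = 0.7840 d⁻¹ and 1 − D₀(k_2−k_d)/(k_d L₀) = 1 − 0.236×0.7840/(0.256×20.9) = 0.9654, so
t_c = ln(4.062 × 0.9654) / 0.7840 = 1.367 / 0.7840 = 1.743 d.
D_c = (k_d/k_2) L₀ e^(−k_d t_c) = (0.256/1.04) × 20.9 × e^(−0.256×1.743) = 0.2462 × 20.9 × 0.6400 = 3.293 mg/L.
Minimum DO = C_s − D_c = 8.02 − 3.293 = 4.727 mg/L.
x_c = v t_c = 1.16 m/s × 1.743 d × 86400 s/d = 174700 m ≈ 175 km.

t_c ≈ 1.74 d; D_c ≈ 3.29 mg/L; min DO ≈ 4.73 mg/L; x_c ≈ 175 km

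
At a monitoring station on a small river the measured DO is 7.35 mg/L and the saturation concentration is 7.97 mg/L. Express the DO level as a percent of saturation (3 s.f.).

% saturation = C/C_s × 100 = 7.35/7.97 × 100 = 92.2 %.

92.2 % saturation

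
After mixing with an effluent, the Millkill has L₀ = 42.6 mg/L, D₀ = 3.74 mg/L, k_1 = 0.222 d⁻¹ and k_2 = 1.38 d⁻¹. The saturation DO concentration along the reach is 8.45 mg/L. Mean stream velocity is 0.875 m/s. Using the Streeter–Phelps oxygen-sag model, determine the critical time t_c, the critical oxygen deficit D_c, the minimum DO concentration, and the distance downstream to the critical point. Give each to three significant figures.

t_c ≈ 1.05 d; D_c ≈ 5.43 mg/L; min DO ≈ 3.02 mg/L; x_c ≈ 79.3 km

At the critical point dD/dt = 0, so k_1 L₀ e^(−k_1 t) = k_2 D. Substituting D(t) from the Streeter–Phelps equation and solving for t gives
t_c = ln[(k_2/k_1)(1 − D₀(k_2−k_1)/(k_1 L₀))] / (k_2−k_1).
Here k_2−k_1 = 1.158 d⁻¹ and 1 − D₀(k_2−k_1)/(k_1 L₀) = 1 − 3.74×1.158/(0.222×42.6) = 0.5421, so
t_c = ln(6.216 × 0.5421) / 1.158 = 1.215 / 1.158 = 1.049 d.
L(t_c) = L₀ e^(−k_1 t_c) = 42.6 × 0.7922 = 33.75 mg/L, and at the critical point k_2 D_c = k_1 L, so D_c = (0.222/1.38) × 33.75 = 5.429 mg/L.
Minimum DO = C_s − D_c = 8.45 − 5.429 = 3.021 mg/L.
x_c = v t_c = 0.875 m/s × 1.049 d × 86400 s/d = 79310 m ≈ 79.3 km.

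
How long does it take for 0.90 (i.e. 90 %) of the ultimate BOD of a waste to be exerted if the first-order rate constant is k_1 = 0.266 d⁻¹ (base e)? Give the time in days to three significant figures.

y/L₀ = 1 − e^(−k_1 t) = 0.90 ⇒ e^(−k_1 t) = 0.100
t = −ln(0.100) / 0.266 = 2.303 / 0.266 = 8.656 d.

t ≈ 8.66 d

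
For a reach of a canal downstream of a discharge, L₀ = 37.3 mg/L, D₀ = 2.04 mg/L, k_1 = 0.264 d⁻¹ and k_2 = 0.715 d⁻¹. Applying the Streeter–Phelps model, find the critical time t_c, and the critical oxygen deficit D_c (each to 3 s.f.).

With k_2/k_1 = 2.708 and 1 − D₀(k_2−k_1)/(k_1 L₀) = 0.9066,
t_c = ln(2.708 × 0.9066) / (0.715 − 0.264) = ln(2.455) / 0.4510 = 0.8982/0.4510 = 1.992 d.
D_c = (k_1/k_2) L₀ e^(−k_1 t_c) = (0.264/0.715) × 37.3 × e^(−0.264×1.992) = 0.3692 × 37.3 × 0.5911 = 8.141 mg/L.

t_c ≈ 1.99 d; D_c ≈ 8.14 mg/L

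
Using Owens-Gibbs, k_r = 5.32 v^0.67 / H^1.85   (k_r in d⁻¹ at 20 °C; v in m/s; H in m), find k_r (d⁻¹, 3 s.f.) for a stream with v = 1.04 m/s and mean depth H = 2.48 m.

k_r ≈ 1.02 d⁻¹

k_r = 5.32 × 1.04^0.67 / 2.48^1.85 = 5.32 × 1.027 / 5.367 = 1.018 d⁻¹.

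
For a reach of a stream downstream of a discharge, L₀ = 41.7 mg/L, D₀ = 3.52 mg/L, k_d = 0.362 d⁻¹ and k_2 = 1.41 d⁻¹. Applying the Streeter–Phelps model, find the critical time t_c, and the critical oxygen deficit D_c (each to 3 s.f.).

At the critical point dD/dt = 0, so k_d L₀ e^(−k_d t) = k_2 D. Substituting D(t) from the Streeter–Phelps equation and solving for t gives
t_c = ln[(k_2/k_d)(1 − D₀(k_2−k_d)/(k_d L₀))] / (k_2−k_d).
Here k_2−k_d = 1.048 d⁻¹ and 1 − D₀(k_2−k_d)/(k_d L₀) = 1 − 3.52×1.048/(0.362×41.7) = 0.7556, so
t_c = ln(3.895 × 0.7556) / 1.048 = 1.079 / 1.048 = 1.030 d.
D_c = (k_d/k_2) L₀ e^(−k_d t_c) = (0.362/1.41) × 41.7 × e^(−0.362×1.030) = 0.2567 × 41.7 × 0.6888 = 7.374 mg/L.

t_c ≈ 1.03 d; D_c ≈ 7.37 mg/L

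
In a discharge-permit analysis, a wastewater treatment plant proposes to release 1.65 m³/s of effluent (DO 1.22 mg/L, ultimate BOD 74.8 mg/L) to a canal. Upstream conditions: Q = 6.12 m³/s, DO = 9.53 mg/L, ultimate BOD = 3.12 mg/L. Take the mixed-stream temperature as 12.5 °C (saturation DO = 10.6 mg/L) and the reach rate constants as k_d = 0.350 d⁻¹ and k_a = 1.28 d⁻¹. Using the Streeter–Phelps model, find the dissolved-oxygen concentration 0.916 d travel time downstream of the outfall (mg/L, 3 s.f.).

DO ≈ 6.85 mg/L

Mixed DO = (6.12×9.53 + 1.65×1.22)/(6.12+1.65) = 60.34/7.770 = 7.765 mg/L.
Mixed L₀ = (6.12×3.12 + 1.65×74.8)/(7.770) = 142.5/7.770 = 18.34 mg/L.
Initial deficit D₀ = C_s − DO₀ = 10.6 − 7.765 = 2.835 mg/L.
D(0.916) = [0.350×18.34/(1.28−0.350)](e^(−0.350×0.916) − e^(−1.28×0.916)) + 2.835 e^(−1.28×0.916)
= 6.903 × (0.7257 − 0.3096) + 2.835 × 0.3096 = 3.750 mg/L.
DO = 10.6 − 3.750 = 6.850 mg/L.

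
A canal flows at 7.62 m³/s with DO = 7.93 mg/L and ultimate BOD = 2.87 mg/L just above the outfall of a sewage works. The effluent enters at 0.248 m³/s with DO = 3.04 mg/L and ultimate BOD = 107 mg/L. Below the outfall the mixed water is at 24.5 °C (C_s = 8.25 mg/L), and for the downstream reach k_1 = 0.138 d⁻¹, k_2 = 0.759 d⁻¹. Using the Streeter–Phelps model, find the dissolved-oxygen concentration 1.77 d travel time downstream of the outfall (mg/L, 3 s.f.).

Mixed DO = (7.62×7.93 + 0.248×3.04)/(7.62+0.248) = 61.18/7.868 = 7.776 mg/L.
Mixed L₀ = (7.62×2.87 + 0.248×107)/(7.868) = 48.41/7.868 = 6.152 mg/L.
Initial deficit D₀ = C_s − DO₀ = 8.25 − 7.776 = 0.4741 mg/L.
D(1.77) = [0.138×6.152/(0.759−0.138)](e^(−0.138×1.77) − e^(−0.759×1.77)) + 0.4741 e^(−0.759×1.77)
= 1.367 × (0.7833 − 0.2609) + 0.4741 × 0.2609 = 0.8378 mg/L.
DO = 8.25 − 0.8378 = 7.412 mg/L.

DO ≈ 7.41 mg/L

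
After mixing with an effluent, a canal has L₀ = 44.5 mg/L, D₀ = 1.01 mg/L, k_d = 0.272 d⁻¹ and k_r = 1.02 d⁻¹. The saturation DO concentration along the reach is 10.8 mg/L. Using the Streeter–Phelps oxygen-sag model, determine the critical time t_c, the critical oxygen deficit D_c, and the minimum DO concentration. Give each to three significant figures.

t_c ≈ 1.68 d; D_c ≈ 7.51 mg/L; min DO ≈ 3.29 mg/L

At the critical point dD/dt = 0, so k_d L₀ e^(−k_d t) = k_r D. Substituting D(t) from the Streeter–Phelps equation and solving for t gives
t_c = ln[(k_r/k_d)(1 − D₀(k_r−k_d)/(k_d L₀))] / (k_r−k_d).
Here k_r−k_d = 0.7480 d⁻¹ and 1 − D₀(k_r−k_d)/(k_d L₀) = 1 − 1.01×0.7480/(0.272×44.5) = 0.9376, so
t_c = ln(3.750 × 0.9376) / 0.7480 = 1.257 / 0.7480 = 1.681 d.
L(t_c) = L₀ e^(−k_d t_c) = 44.5 × 0.6331 = 28.17 mg/L, and at the critical point k_r D_c = k_d L, so D_c = (0.272/1.02) × 28.17 = 7.512 mg/L.
Minimum DO = C_s − D_c = 10.8 − 7.512 = 3.288 mg/L.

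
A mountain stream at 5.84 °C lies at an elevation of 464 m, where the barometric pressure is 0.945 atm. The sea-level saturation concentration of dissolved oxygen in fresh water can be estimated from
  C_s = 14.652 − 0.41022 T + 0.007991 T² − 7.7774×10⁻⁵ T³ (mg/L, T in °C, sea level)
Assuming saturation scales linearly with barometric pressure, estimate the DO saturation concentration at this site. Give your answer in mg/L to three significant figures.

At sea level: C_s = 14.652 − 0.41022×5.84 + 0.007991×5.84² − 7.7774×10⁻⁵×5.84³ = 12.51 mg/L.
Pressure correction: C_s' = 12.51 × 0.945 = 11.83 mg/L.

C_s ≈ 11.8 mg/L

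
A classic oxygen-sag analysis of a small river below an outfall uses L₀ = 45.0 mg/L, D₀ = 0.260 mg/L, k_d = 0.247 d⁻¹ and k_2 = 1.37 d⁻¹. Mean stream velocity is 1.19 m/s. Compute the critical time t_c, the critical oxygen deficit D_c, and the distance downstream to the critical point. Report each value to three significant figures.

t_c ≈ 1.50 d; D_c ≈ 5.60 mg/L; x_c ≈ 154 km

t_c = [1/(k_2−k_d)] ln[(k_2/k_d)(1 − D₀(k_2−k_d)/(k_d L₀))]
= [1/(1.37−0.247)] ln[(1.37/0.247)(1 − 0.260×1.123/(0.247×45.0))]
= (1/1.123) ln[5.547 × 0.9737] = 0.8905 × ln(5.401) = 0.8905 × 1.687 = 1.502 d.
D_c = (k_d/k_2) L₀ e^(−k_d t_c) = (0.247/1.37) × 45.0 × e^(−0.247×1.502) = 0.1803 × 45.0 × 0.6901 = 5.599 mg/L.
x_c = v t_c = 1.19 m/s × 1.502 d × 86400 s/d = 154400 m ≈ 154 km.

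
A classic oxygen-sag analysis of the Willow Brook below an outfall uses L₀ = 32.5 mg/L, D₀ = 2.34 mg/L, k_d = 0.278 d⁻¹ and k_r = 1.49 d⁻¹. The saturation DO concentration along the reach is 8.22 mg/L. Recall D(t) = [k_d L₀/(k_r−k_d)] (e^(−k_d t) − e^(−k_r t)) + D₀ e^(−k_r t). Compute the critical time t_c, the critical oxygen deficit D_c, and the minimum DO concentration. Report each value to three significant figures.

At the critical point dD/dt = 0, so k_d L₀ e^(−k_d t) = k_r D. Substituting D(t) from the Streeter–Phelps equation and solving for t gives
t_c = ln[(k_r/k_d)(1 − D₀(k_r−k_d)/(k_d L₀))] / (k_r−k_d).
Here k_r−k_d = 1.212 d⁻¹ and 1 − D₀(k_r−k_d)/(k_d L₀) = 1 − 2.34×1.212/(0.278×32.5) = 0.6861, so
t_c = ln(5.360 × 0.6861) / 1.212 = 1.302 / 1.212 = 1.074 d.
D_c = (k_d/k_r) L₀ e^(−k_d t_c) = (0.278/1.49) × 32.5 × e^(−0.278×1.074) = 0.1866 × 32.5 × 0.7418 = 4.498 mg/L.
Minimum DO = C_s − D_c = 8.22 − 4.498 = 3.722 mg/L.

t_c ≈ 1.07 d; D_c ≈ 4.50 mg/L; min DO ≈ 3.72 mg/L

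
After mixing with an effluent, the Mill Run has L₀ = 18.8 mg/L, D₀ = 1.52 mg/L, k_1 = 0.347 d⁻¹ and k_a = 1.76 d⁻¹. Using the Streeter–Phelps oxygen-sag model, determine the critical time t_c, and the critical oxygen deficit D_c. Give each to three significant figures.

t_c ≈ 0.867 d; D_c ≈ 2.74 mg/L

At the critical point dD/dt = 0, so k_1 L₀ e^(−k_1 t) = k_a D. Substituting D(t) from the Streeter–Phelps equation and solving for t gives
t_c = ln[(k_a/k_1)(1 − D₀(k_a−k_1)/(k_1 L₀))] / (k_a−k_1).
Here k_a−k_1 = 1.413 d⁻¹ and 1 − D₀(k_a−k_1)/(k_1 L₀) = 1 − 1.52×1.413/(0.347×18.8) = 0.6708, so
t_c = ln(5.072 × 0.6708) / 1.413 = 1.224 / 1.413 = 0.8665 d.
L(t_c) = L₀ e^(−k_1 t_c) = 18.8 × 0.7403 = 13.92 mg/L, and at the critical point k_a D_c = k_1 L, so D_c = (0.347/1.76) × 13.92 = 2.744 mg/L.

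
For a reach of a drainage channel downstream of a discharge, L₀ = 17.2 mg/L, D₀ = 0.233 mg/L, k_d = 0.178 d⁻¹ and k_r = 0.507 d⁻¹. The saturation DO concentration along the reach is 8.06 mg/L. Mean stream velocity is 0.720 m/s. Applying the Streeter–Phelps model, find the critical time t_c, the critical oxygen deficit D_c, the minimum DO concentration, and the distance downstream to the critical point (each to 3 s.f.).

t_c ≈ 3.10 d; D_c ≈ 3.47 mg/L; min DO ≈ 4.59 mg/L; x_c ≈ 193 km

With k_r/k_d = 2.848 and 1 − D₀(k_r−k_d)/(k_d L₀) = 0.9750,
t_c = ln(2.848 × 0.9750) / (0.507 − 0.178) = ln(2.777) / 0.3290 = 1.021/0.3290 = 3.104 d.
D_c = (k_d/k_r) L₀ e^(−k_d t_c) = (0.178/0.507) × 17.2 × e^(−0.178×3.104) = 0.3511 × 17.2 × 0.5755 = 3.475 mg/L.
Minimum DO = C_s − D_c = 8.06 − 3.475 = 4.585 mg/L.
x_c = v t_c = 0.720 m/s × 3.104 d × 86400 s/d = 193100 m ≈ 193 km.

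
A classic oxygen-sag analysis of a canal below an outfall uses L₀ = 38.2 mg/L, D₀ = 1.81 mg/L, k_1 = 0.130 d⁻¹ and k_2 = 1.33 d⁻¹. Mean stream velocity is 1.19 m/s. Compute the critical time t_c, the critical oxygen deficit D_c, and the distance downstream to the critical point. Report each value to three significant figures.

t_c ≈ 1.46 d; D_c ≈ 3.09 mg/L; x_c ≈ 150 km

t_c = [1/(k_2−k_1)] ln[(k_2/k_1)(1 − D₀(k_2−k_1)/(k_1 L₀))]
= [1/(1.33−0.130)] ln[(1.33/0.130)(1 − 1.81×1.200/(0.130×38.2))]
= (1/1.200) ln[10.23 × 0.5626] = 0.8333 × ln(5.756) = 0.8333 × 1.750 = 1.459 d.
D_c = (k_1/k_2) L₀ e^(−k_1 t_c) = (0.130/1.33) × 38.2 × e^(−0.130×1.459) = 0.09774 × 38.2 × 0.8273 = 3.089 mg/L.
x_c = v t_c = 1.19 m/s × 1.459 d × 86400 s/d = 150000 m ≈ 150 km.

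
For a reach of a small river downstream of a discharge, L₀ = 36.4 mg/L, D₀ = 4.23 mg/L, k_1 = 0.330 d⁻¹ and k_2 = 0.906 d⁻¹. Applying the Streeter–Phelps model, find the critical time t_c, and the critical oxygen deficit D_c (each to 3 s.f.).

t_c ≈ 1.36 d; D_c ≈ 8.46 mg/L

t_c = [1/(k_2−k_1)] ln[(k_2/k_1)(1 − D₀(k_2−k_1)/(k_1 L₀))]
= [1/(0.906−0.330)] ln[(0.906/0.330)(1 − 4.23×0.5760/(0.330×36.4))]
= (1/0.5760) ln[2.745 × 0.7972] = 1.736 × ln(2.189) = 1.736 × 0.7833 = 1.360 d.
L(t_c) = L₀ e^(−k_1 t_c) = 36.4 × 0.6384 = 23.24 mg/L, and at the critical point k_2 D_c = k_1 L, so D_c = (0.330/0.906) × 23.24 = 8.465 mg/L.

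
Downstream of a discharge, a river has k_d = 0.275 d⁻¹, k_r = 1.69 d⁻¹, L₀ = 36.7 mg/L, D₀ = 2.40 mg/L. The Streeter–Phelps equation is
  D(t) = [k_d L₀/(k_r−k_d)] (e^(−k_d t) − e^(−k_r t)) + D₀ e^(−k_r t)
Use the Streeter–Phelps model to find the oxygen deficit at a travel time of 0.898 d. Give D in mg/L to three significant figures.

k_d L₀/(k_r−k_d) = 0.275×36.7/(1.69−0.275) = 10.09/1.415 = 7.133 mg/L.
e^(−k_d t) = e^(−0.275×0.8980) = 0.7812; e^(−k_r t) = e^(−1.69×0.8980) = 0.2192.
D = 7.133 × (0.7812 − 0.2192) + 2.40 × 0.2192 = 4.008 + 0.5262 = 4.534 mg/L.

D ≈ 4.53 mg/L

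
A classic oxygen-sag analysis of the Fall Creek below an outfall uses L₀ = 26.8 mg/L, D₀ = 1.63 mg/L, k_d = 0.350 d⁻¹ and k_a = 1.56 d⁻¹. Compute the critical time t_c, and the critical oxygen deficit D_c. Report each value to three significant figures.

t_c ≈ 1.04 d; D_c ≈ 4.18 mg/L

With k_a/k_d = 4.457 and 1 − D₀(k_a−k_d)/(k_d L₀) = 0.7897,
t_c = ln(4.457 × 0.7897) / (1.56 − 0.350) = ln(3.520) / 1.210 = 1.258/1.210 = 1.040 d.
D_c = (k_d/k_a) L₀ e^(−k_d t_c) = (0.350/1.56) × 26.8 × e^(−0.350×1.040) = 0.2244 × 26.8 × 0.6949 = 4.178 mg/L.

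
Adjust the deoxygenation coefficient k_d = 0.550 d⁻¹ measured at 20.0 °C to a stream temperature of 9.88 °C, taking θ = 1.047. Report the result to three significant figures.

k_d(T₂) = k_d(T₁) · θ^(T₂−T₁) = 0.550 × 1.047^(9.88−20.0)
= 0.550 × 1.047^-10.1 = 0.550 × 0.6283 = 0.3455 d⁻¹.

k_d ≈ 0.346 d⁻¹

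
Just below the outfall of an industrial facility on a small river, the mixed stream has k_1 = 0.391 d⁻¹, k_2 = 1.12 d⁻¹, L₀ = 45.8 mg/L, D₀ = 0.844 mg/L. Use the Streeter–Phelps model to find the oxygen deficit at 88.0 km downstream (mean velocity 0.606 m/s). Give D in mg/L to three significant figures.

Travel time t = x/v = 88.0 km / (0.606 m/s) = 88000 m / 0.606 m/s = 145200 s = 1.681 d.
k_1 L₀/(k_2−k_1) = 0.391×45.8/(1.12−0.391) = 17.91/0.7290 = 24.56 mg/L.
e^(−k_1 t) = e^(−0.391×1.681) = 0.5183; e^(−k_2 t) = e^(−1.12×1.681) = 0.1522.
D = 24.56 × (0.5183 − 0.1522) + 0.844 × 0.1522 = 8.993 + 0.1285 = 9.122 mg/L.

D ≈ 9.12 mg/L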